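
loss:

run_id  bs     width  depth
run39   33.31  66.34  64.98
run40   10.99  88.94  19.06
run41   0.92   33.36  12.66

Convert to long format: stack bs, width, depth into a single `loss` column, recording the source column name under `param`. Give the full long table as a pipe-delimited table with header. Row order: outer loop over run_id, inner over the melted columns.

| run_id | param | loss |
| run39 | bs | 33.31 |
| run39 | width | 66.34 |
| run39 | depth | 64.98 |
| run40 | bs | 10.99 |
| run40 | width | 88.94 |
| run40 | depth | 19.06 |
| run41 | bs | 0.92 |
| run41 | width | 33.36 |
| run41 | depth | 12.66 |

Each (run_id, column) pair becomes one row: 3 × 3 = 9 rows.
For example, (run39, bs) → loss=33.31.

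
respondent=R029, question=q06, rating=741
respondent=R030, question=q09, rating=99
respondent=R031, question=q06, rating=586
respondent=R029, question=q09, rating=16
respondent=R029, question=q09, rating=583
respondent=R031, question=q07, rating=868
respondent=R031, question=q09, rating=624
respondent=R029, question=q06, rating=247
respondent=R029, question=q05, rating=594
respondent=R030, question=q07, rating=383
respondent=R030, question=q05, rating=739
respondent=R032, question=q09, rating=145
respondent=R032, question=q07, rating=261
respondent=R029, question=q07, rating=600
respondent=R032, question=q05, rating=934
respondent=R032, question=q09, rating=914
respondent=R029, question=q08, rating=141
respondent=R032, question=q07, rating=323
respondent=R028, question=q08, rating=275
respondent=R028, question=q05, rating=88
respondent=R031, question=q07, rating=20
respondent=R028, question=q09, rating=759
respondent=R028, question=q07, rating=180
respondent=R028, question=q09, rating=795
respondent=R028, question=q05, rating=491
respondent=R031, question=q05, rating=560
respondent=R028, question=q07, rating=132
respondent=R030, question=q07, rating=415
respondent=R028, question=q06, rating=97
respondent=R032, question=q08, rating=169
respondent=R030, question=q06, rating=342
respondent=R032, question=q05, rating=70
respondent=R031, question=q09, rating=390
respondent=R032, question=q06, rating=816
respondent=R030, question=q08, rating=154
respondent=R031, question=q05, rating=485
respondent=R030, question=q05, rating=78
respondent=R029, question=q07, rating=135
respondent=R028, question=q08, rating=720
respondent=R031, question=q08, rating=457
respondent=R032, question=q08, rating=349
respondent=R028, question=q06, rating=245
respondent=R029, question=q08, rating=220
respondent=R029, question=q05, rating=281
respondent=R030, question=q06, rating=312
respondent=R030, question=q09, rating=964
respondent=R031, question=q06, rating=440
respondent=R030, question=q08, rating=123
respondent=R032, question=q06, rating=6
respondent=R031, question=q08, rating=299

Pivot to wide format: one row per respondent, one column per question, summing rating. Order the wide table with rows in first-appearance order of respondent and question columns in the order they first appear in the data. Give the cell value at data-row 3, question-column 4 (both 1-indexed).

With rows in first-appearance order of respondent, row 3 is respondent=R031. question columns in first-appearance order: q06, q09, q07, q05, q08; column 4 is q05.
Long rows with respondent=R031, question=q05: 560 + 485 = 1045.

1045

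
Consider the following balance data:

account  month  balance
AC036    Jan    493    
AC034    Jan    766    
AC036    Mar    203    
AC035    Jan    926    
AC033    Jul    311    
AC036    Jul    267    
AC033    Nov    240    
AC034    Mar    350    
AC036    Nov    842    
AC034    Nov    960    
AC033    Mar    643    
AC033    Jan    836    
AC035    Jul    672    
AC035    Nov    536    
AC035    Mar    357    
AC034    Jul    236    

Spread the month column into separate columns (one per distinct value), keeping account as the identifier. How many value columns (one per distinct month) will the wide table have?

4

4 distinct month values: Jul, Jan, Mar, Nov.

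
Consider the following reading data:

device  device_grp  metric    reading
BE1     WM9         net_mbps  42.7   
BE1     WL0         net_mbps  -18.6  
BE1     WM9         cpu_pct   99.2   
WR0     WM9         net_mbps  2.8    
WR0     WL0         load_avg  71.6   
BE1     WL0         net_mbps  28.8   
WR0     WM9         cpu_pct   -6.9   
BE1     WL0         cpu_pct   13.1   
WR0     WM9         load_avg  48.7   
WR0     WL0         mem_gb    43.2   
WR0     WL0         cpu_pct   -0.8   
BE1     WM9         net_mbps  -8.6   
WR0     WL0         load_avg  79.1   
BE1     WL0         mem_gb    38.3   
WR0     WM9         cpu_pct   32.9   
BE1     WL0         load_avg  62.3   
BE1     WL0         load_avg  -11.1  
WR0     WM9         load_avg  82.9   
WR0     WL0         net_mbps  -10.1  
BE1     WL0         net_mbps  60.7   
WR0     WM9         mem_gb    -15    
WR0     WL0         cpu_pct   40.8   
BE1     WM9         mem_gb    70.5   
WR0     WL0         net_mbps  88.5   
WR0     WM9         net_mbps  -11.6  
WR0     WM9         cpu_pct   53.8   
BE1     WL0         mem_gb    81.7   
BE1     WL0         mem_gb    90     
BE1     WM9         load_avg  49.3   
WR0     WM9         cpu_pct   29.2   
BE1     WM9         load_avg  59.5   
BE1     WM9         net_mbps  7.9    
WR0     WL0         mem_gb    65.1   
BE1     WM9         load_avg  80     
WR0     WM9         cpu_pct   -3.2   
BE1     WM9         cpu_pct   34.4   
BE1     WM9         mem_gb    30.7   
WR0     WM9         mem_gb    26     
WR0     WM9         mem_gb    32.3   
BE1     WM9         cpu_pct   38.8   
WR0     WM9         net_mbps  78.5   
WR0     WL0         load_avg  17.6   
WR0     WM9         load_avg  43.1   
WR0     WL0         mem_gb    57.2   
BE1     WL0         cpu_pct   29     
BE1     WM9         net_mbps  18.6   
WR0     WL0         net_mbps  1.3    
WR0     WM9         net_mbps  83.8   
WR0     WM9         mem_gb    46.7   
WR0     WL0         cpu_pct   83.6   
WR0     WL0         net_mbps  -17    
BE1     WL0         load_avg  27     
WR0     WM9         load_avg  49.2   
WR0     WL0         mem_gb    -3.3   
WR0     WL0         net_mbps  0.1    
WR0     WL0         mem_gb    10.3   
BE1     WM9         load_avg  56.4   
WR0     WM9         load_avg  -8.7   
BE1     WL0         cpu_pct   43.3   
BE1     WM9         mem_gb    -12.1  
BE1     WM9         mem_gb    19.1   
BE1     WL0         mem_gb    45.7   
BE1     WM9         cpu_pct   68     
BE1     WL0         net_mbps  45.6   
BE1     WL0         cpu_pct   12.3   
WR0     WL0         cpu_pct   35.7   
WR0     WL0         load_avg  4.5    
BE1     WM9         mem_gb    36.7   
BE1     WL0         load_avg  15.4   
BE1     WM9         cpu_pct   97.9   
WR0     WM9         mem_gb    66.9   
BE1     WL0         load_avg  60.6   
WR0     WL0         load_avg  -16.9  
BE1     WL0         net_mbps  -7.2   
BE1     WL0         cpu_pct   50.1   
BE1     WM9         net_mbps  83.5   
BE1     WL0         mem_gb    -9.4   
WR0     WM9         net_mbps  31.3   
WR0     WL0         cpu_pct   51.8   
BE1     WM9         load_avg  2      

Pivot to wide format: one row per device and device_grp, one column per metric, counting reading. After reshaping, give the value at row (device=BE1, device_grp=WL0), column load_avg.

Rows with device=BE1, device_grp=WL0 and metric=load_avg: reading values are 62.3, -11.1, 27, 15.4, 60.6.
5 rows match — count = 5.

5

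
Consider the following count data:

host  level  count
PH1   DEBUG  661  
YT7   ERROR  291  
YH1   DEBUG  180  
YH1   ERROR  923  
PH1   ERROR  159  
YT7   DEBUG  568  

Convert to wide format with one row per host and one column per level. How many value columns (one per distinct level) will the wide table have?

2 distinct level values: DEBUG, ERROR.

2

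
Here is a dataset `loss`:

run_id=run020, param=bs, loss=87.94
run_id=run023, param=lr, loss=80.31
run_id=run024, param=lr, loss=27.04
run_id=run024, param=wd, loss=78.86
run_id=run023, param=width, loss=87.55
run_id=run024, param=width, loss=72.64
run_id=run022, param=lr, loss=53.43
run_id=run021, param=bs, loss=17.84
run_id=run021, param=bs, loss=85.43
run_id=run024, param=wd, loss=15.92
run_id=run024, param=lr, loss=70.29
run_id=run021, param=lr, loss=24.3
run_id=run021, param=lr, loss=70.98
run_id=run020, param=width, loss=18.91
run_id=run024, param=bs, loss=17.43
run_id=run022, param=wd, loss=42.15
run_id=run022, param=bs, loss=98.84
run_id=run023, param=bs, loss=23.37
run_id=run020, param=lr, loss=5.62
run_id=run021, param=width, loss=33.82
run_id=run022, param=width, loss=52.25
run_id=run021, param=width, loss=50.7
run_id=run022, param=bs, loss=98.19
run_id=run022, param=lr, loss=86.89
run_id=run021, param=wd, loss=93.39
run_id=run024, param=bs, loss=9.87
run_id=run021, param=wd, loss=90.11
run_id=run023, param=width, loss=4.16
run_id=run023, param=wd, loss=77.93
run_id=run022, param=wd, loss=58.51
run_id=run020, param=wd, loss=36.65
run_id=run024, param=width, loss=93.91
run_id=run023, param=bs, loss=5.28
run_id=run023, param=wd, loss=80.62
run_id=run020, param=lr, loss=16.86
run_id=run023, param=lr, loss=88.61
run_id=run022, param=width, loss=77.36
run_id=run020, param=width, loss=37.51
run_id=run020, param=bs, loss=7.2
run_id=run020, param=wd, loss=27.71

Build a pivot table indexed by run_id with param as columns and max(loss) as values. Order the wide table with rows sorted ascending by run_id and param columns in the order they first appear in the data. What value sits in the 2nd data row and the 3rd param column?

93.39

With rows sorted ascending by run_id, row 2 is run_id=run021. param columns in first-appearance order: bs, lr, wd, width; column 3 is wd.
Long rows with run_id=run021, param=wd: max(93.39, 90.11) = 93.39.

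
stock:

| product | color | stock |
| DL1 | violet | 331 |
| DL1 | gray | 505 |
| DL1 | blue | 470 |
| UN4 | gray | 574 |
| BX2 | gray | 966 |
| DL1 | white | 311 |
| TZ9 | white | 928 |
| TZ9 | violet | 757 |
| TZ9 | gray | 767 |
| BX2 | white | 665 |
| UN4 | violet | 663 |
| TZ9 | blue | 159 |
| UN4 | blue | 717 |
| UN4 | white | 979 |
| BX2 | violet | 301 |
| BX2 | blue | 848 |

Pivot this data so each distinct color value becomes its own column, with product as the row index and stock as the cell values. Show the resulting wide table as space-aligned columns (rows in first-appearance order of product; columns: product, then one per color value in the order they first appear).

product  violet  gray  blue  white
DL1      331     505   470   311  
UN4      663     574   717   979  
BX2      301     966   848   665  
TZ9      757     767   159   928  

Columns: product plus the 4 distinct color values (violet, gray, blue, white).
For example, row DL1 column violet takes stock=331 from the long row (DL1, violet).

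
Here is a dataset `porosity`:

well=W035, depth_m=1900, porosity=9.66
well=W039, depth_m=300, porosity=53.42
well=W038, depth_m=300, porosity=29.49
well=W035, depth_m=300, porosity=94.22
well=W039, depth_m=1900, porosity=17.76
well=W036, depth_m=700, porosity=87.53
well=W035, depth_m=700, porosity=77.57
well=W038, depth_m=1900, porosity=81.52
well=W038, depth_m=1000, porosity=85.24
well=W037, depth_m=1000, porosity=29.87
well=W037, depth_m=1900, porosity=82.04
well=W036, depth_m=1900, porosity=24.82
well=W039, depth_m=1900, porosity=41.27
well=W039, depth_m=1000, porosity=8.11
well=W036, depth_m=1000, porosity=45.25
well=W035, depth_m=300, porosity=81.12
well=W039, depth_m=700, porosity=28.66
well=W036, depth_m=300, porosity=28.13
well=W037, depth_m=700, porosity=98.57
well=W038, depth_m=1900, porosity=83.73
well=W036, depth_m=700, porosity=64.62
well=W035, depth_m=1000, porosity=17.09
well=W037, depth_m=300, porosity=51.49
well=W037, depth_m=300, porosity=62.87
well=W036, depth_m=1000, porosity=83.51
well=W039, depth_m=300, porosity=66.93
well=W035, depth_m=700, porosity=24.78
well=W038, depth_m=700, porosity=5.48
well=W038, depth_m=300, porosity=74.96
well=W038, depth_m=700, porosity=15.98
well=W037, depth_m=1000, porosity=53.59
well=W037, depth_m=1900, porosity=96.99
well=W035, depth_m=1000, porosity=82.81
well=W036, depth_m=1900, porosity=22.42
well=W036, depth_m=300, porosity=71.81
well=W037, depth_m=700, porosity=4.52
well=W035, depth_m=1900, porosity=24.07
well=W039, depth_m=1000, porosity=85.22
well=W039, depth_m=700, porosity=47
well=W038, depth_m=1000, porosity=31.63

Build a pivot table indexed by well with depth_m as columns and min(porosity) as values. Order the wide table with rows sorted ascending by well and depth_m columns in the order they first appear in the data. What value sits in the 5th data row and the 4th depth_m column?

8.11

With rows sorted ascending by well, row 5 is well=W039. depth_m columns in first-appearance order: 1900, 300, 700, 1000; column 4 is 1000.
Long rows with well=W039, depth_m=1000: min(8.11, 85.22) = 8.11.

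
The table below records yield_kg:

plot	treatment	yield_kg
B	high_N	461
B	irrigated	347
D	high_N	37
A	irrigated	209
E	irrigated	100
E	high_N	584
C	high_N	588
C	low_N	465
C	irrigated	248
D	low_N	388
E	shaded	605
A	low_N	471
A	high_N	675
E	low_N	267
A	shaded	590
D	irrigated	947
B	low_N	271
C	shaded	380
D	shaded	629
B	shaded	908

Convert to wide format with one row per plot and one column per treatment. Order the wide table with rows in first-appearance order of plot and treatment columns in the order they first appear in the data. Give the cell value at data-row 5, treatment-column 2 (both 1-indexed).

248

With rows in first-appearance order of plot, row 5 is plot=C. treatment columns in first-appearance order: high_N, irrigated, low_N, shaded; column 2 is irrigated.
Long rows with plot=C, treatment=irrigated: yield_kg = 248.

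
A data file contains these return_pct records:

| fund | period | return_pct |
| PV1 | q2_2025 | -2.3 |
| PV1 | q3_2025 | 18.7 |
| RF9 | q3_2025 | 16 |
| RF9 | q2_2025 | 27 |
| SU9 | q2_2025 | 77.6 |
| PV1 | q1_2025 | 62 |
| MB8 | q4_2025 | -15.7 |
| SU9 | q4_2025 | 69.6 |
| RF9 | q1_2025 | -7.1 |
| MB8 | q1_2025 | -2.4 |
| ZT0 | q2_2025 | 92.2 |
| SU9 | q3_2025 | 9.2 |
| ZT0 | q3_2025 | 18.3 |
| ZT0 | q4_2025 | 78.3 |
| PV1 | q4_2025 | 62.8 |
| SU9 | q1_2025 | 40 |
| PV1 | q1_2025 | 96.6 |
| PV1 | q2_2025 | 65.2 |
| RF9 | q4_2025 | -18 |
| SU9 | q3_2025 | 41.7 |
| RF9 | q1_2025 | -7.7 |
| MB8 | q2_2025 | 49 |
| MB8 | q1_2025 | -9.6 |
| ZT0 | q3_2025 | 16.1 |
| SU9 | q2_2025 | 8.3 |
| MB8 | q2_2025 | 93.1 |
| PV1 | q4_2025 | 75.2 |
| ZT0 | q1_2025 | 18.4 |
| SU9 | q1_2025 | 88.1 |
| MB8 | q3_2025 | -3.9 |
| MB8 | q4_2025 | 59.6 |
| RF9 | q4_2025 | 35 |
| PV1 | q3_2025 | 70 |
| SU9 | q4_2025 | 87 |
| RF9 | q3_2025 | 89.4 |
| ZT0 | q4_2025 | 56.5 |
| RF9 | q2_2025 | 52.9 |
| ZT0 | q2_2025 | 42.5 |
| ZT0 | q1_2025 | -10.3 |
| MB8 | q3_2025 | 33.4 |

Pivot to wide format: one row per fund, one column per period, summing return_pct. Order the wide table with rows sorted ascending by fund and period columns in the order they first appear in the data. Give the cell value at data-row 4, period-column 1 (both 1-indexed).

With rows sorted ascending by fund, row 4 is fund=SU9. period columns in first-appearance order: q2_2025, q3_2025, q1_2025, q4_2025; column 1 is q2_2025.
Long rows with fund=SU9, period=q2_2025: 77.6 + 8.3 = 85.9.

85.9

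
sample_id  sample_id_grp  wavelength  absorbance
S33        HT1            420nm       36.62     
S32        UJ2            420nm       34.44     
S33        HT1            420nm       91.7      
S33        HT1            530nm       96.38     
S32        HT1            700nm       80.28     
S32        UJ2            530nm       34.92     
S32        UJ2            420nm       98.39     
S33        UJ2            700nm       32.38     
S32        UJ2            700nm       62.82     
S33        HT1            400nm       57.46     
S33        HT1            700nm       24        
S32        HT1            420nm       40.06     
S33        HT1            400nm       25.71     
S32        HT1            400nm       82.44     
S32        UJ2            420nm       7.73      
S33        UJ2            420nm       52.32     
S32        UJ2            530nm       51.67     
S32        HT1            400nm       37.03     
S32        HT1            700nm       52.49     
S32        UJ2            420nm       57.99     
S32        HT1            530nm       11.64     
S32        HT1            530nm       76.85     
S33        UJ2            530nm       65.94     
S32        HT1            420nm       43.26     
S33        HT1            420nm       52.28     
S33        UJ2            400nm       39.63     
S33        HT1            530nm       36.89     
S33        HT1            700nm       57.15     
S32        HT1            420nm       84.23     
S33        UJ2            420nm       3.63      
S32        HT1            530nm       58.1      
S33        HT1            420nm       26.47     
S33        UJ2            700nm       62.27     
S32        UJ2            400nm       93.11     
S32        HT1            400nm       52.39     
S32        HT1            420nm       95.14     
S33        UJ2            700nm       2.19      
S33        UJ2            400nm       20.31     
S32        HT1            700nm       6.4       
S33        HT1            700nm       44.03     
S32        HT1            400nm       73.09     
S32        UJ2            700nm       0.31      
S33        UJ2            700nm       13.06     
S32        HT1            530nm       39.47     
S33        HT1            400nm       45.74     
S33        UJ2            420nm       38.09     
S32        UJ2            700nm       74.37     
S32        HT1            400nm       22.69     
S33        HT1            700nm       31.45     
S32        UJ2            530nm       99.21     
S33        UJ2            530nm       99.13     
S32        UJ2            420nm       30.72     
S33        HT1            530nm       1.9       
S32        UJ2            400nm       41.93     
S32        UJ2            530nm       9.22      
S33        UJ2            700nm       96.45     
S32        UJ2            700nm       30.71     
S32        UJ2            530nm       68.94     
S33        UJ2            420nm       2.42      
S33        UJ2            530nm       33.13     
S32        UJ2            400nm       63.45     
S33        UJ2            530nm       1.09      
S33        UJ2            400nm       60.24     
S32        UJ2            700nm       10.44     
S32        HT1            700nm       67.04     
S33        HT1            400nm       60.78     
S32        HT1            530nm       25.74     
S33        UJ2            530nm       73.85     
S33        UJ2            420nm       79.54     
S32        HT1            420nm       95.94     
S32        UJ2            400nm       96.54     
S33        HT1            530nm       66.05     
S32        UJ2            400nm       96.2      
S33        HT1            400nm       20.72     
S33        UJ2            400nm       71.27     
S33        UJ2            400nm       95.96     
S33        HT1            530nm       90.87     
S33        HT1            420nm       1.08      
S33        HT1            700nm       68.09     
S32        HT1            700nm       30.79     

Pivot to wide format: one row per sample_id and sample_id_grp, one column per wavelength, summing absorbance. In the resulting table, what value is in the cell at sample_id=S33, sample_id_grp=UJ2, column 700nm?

Rows with sample_id=S33, sample_id_grp=UJ2 and wavelength=700nm: absorbance values are 32.38, 62.27, 2.19, 13.06, 96.45.
32.38 + 62.27 + 2.19 + 13.06 + 96.45 = 206.35.

206.35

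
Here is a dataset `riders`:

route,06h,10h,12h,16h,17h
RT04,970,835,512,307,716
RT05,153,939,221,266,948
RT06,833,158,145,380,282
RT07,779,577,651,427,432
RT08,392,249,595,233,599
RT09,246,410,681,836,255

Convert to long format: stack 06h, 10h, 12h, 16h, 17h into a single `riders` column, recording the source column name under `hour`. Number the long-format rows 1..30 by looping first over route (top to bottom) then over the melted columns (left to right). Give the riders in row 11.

833

30 rows total (6 × 5). Row 11: index ⌊(11-1)/5⌋ = 2 into route → RT06; (11-1) mod 5 = 0 into the melted columns → 06h.
So row 11 is (RT06, 06h, 833); riders = 833.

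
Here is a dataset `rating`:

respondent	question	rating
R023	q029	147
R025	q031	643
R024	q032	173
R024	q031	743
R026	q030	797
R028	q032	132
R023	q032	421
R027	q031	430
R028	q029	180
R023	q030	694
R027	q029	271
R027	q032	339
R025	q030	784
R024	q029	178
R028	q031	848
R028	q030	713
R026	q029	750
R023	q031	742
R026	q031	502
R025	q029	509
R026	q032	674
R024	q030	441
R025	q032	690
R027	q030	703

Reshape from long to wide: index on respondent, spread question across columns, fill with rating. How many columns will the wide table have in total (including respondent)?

5

1 column for respondent plus 4 distinct question values → 5 columns.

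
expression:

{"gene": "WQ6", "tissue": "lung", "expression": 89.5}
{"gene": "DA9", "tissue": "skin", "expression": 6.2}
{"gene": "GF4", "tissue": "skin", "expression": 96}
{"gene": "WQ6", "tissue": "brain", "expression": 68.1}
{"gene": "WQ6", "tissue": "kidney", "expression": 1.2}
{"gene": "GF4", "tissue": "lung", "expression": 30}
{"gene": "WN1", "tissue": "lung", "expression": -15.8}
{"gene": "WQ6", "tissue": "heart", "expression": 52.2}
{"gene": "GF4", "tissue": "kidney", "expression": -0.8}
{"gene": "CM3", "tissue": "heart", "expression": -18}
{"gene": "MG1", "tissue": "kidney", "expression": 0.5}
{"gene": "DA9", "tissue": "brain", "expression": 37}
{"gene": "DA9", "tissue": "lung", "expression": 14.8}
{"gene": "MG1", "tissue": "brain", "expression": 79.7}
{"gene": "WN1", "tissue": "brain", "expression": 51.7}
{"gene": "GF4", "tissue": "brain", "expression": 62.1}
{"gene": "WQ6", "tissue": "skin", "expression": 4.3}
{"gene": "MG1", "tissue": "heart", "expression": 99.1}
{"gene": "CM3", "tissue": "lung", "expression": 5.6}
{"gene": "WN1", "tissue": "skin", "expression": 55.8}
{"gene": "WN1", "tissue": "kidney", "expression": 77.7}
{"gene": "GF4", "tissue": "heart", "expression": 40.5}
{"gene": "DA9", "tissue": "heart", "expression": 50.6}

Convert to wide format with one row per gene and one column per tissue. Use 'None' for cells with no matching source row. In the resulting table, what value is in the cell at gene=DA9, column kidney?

No long-format row has gene=DA9 and tissue=kidney, so the cell is None.

None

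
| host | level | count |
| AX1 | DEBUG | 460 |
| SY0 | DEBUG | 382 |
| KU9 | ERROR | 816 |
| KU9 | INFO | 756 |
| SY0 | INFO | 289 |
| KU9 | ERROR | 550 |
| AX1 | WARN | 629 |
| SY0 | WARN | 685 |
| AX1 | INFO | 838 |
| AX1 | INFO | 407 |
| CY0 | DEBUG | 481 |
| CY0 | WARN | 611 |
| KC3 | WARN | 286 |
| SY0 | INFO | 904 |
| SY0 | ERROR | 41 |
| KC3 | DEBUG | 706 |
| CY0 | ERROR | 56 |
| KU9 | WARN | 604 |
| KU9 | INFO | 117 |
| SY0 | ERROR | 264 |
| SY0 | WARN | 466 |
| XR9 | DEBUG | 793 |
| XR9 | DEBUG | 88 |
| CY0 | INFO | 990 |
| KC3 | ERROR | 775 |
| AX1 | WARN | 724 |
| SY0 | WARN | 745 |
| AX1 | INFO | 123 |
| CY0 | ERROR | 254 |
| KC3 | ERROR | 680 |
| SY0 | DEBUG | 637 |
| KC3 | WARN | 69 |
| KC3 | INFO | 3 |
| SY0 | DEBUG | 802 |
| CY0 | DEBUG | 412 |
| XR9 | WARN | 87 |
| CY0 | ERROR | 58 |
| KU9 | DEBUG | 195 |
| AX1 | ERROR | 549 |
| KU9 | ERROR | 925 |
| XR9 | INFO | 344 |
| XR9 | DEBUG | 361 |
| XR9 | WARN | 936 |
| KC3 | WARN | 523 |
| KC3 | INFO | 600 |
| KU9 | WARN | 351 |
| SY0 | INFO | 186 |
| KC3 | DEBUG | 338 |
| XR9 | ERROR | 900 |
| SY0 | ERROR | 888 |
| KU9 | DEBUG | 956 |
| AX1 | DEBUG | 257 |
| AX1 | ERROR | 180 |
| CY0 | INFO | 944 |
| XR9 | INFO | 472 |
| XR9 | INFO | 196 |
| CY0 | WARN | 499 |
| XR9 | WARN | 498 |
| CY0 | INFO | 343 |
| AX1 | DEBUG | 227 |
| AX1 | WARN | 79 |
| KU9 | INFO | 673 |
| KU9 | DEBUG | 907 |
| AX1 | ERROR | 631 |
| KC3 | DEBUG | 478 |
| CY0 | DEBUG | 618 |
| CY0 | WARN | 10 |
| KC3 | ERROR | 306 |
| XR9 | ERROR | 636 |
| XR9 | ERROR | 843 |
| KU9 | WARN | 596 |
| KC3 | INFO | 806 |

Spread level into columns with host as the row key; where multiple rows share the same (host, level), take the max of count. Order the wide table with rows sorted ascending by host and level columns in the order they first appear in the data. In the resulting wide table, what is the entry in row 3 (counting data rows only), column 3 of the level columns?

806

With rows sorted ascending by host, row 3 is host=KC3. level columns in first-appearance order: DEBUG, ERROR, INFO, WARN; column 3 is INFO.
Long rows with host=KC3, level=INFO: max(3, 600, 806) = 806.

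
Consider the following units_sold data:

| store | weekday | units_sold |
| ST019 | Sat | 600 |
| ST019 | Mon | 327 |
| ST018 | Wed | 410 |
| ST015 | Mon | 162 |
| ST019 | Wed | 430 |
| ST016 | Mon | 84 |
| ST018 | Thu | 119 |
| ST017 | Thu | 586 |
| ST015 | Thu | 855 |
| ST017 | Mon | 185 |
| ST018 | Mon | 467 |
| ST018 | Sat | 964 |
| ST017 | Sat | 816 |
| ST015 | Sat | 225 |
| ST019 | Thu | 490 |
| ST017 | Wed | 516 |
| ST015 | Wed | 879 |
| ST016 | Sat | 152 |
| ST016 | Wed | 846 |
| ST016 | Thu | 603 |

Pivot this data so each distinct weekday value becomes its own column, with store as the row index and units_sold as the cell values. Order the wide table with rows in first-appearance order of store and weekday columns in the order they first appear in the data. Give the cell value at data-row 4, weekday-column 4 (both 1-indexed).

With rows in first-appearance order of store, row 4 is store=ST016. weekday columns in first-appearance order: Sat, Mon, Wed, Thu; column 4 is Thu.
Long rows with store=ST016, weekday=Thu: units_sold = 603.

603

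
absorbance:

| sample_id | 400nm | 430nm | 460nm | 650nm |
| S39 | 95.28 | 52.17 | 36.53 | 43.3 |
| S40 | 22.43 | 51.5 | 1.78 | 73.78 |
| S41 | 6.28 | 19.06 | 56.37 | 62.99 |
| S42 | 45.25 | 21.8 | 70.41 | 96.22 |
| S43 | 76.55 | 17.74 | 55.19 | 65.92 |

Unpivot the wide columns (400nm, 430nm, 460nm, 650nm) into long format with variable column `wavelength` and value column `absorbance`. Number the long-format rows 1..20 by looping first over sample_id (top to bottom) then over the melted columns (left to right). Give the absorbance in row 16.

96.22

20 rows total (5 × 4). Row 16: index ⌊(16-1)/4⌋ = 3 into sample_id → S42; (16-1) mod 4 = 3 into the melted columns → 650nm.
So row 16 is (S42, 650nm, 96.22); absorbance = 96.22.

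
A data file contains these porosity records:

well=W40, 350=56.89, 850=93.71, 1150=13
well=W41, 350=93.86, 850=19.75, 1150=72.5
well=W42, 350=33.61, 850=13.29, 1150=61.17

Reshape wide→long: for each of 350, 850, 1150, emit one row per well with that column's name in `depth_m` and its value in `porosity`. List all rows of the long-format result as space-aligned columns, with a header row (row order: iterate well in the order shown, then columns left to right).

Each (well, column) pair becomes one row: 3 × 3 = 9 rows.
For example, (W40, 350) → porosity=56.89.

well  depth_m  porosity
W40   350      56.89   
W40   850      93.71   
W40   1150     13      
W41   350      93.86   
W41   850      19.75   
W41   1150     72.5    
W42   350      33.61   
W42   850      13.29   
W42   1150     61.17   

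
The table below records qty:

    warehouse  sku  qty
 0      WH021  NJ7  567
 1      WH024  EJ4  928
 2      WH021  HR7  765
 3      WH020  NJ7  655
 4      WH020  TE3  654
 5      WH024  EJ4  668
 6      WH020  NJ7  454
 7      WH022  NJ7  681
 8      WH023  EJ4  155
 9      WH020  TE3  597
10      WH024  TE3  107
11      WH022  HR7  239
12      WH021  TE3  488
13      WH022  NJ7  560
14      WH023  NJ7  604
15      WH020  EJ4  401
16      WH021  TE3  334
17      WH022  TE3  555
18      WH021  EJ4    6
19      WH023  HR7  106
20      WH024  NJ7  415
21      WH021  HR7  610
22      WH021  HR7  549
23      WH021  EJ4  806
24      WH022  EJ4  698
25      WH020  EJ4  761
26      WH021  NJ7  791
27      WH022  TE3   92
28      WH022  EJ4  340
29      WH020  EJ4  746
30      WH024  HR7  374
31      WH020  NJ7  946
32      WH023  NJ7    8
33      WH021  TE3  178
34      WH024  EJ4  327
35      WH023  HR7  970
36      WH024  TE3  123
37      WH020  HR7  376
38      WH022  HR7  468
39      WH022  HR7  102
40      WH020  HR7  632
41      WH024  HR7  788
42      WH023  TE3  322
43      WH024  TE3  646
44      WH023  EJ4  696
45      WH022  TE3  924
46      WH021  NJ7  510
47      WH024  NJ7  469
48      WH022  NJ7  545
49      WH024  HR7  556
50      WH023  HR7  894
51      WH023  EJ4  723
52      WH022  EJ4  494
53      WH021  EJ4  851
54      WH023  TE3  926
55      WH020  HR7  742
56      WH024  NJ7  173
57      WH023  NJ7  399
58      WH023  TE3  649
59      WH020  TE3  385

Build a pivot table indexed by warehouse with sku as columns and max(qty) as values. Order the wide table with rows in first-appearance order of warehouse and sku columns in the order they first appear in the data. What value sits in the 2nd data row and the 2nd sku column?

928

With rows in first-appearance order of warehouse, row 2 is warehouse=WH024. sku columns in first-appearance order: NJ7, EJ4, HR7, TE3; column 2 is EJ4.
Long rows with warehouse=WH024, sku=EJ4: max(928, 668, 327) = 928.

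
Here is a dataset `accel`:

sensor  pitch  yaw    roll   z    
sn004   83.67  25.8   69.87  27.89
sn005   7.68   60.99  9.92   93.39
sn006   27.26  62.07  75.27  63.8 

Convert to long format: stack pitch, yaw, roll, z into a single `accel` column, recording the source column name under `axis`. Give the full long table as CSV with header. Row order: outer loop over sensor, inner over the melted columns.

Each (sensor, column) pair becomes one row: 3 × 4 = 12 rows.
For example, (sn004, pitch) → accel=83.67.

sensor,axis,accel
sn004,pitch,83.67
sn004,yaw,25.8
sn004,roll,69.87
sn004,z,27.89
sn005,pitch,7.68
sn005,yaw,60.99
sn005,roll,9.92
sn005,z,93.39
sn006,pitch,27.26
sn006,yaw,62.07
sn006,roll,75.27
sn006,z,63.8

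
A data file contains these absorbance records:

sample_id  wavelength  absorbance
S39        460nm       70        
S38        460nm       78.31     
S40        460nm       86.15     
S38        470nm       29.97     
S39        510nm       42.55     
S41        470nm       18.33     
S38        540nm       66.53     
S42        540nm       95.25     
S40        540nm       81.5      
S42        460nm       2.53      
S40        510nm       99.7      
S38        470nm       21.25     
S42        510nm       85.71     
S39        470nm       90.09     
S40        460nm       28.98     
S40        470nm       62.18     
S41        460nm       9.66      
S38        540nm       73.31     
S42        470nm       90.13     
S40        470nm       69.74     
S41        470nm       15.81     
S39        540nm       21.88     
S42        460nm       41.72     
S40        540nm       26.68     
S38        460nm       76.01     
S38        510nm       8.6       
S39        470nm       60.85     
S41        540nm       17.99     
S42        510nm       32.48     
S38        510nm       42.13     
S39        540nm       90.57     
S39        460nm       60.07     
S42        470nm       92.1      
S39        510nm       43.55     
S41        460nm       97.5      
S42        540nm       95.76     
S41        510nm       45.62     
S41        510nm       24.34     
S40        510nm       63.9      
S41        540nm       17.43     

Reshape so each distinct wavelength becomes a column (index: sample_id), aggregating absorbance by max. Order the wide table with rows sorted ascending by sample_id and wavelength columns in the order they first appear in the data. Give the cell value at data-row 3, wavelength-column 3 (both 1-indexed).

With rows sorted ascending by sample_id, row 3 is sample_id=S40. wavelength columns in first-appearance order: 460nm, 470nm, 510nm, 540nm; column 3 is 510nm.
Long rows with sample_id=S40, wavelength=510nm: max(99.7, 63.9) = 99.7.

99.7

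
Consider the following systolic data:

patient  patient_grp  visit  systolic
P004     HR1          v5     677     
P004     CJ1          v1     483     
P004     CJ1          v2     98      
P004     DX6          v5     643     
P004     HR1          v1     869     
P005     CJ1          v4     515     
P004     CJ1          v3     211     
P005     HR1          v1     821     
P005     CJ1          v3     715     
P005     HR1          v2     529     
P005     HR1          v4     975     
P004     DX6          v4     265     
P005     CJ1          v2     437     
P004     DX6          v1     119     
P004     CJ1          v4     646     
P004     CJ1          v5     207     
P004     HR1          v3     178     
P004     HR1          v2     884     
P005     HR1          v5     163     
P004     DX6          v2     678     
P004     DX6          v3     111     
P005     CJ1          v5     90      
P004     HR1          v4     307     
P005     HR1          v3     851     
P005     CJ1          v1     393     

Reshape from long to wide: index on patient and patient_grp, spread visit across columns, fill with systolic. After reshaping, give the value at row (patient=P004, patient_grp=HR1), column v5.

Wide layout: rows indexed by patient and patient_grp, columns are the 5 distinct visit values (v5, v1, v2, v4, v3).
Cell (patient=P004, patient_grp=HR1, visit=v5) draws from the long row where patient=P004, patient_grp=HR1 and visit=v5, which has systolic=677.

677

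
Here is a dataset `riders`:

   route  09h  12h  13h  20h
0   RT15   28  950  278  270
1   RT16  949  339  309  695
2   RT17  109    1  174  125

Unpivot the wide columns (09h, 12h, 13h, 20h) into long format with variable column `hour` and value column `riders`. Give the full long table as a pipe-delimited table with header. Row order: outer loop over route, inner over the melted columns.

| route | hour | riders |
| RT15 | 09h | 28 |
| RT15 | 12h | 950 |
| RT15 | 13h | 278 |
| RT15 | 20h | 270 |
| RT16 | 09h | 949 |
| RT16 | 12h | 339 |
| RT16 | 13h | 309 |
| RT16 | 20h | 695 |
| RT17 | 09h | 109 |
| RT17 | 12h | 1 |
| RT17 | 13h | 174 |
| RT17 | 20h | 125 |

Each (route, column) pair becomes one row: 3 × 4 = 12 rows.
For example, (RT15, 09h) → riders=28.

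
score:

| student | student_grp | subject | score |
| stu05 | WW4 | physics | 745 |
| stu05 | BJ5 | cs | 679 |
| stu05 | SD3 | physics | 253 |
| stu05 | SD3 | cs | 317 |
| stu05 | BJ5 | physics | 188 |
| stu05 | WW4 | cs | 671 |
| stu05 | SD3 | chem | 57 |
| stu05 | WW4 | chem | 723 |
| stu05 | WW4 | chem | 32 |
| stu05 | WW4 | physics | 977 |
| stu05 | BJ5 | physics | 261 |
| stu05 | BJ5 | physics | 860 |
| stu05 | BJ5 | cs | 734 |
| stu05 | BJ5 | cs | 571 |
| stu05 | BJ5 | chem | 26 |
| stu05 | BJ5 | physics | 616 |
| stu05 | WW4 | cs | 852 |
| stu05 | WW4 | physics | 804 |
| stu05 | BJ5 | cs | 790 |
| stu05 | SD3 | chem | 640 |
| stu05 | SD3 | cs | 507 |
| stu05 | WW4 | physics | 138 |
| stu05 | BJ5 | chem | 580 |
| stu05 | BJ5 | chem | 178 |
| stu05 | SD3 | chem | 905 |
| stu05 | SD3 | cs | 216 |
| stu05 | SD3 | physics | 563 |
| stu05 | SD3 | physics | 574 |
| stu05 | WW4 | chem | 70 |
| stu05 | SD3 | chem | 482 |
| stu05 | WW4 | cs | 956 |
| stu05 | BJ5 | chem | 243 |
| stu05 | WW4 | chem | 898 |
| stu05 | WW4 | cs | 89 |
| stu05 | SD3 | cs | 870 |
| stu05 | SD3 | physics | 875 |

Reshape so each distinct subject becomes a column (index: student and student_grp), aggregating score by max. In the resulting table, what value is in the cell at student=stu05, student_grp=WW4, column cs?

Rows with student=stu05, student_grp=WW4 and subject=cs: score values are 671, 852, 956, 89.
max(671, 852, 956, 89) = 956.

956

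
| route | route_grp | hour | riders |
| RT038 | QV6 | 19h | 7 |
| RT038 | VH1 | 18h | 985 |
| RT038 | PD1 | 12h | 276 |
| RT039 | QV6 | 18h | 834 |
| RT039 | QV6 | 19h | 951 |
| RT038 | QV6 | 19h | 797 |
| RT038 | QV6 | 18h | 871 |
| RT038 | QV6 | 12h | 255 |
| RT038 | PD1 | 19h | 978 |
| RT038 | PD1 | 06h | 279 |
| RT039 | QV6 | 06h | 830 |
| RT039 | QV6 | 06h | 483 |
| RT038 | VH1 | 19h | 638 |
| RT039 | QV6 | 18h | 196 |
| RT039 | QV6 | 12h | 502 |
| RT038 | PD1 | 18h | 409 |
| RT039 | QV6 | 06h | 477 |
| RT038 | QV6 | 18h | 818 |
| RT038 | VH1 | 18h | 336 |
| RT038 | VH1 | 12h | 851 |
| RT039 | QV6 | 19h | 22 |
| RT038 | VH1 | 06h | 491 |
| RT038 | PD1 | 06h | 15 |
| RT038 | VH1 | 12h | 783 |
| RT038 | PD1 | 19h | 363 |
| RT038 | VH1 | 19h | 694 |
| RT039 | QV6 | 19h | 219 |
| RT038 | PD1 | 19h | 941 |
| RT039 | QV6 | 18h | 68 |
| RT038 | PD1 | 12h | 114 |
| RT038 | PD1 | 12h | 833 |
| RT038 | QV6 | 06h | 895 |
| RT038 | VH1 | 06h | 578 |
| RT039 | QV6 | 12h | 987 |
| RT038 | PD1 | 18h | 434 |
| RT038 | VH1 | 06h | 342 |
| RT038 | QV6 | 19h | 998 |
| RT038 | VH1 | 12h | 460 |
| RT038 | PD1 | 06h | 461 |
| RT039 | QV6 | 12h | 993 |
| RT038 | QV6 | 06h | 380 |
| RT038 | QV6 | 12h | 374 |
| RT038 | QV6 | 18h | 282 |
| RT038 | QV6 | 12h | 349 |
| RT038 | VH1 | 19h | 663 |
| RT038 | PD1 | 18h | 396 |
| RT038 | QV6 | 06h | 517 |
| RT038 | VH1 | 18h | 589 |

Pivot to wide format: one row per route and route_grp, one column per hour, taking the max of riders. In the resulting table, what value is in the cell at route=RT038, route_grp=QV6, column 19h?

998

Rows with route=RT038, route_grp=QV6 and hour=19h: riders values are 7, 797, 998.
max(7, 797, 998) = 998.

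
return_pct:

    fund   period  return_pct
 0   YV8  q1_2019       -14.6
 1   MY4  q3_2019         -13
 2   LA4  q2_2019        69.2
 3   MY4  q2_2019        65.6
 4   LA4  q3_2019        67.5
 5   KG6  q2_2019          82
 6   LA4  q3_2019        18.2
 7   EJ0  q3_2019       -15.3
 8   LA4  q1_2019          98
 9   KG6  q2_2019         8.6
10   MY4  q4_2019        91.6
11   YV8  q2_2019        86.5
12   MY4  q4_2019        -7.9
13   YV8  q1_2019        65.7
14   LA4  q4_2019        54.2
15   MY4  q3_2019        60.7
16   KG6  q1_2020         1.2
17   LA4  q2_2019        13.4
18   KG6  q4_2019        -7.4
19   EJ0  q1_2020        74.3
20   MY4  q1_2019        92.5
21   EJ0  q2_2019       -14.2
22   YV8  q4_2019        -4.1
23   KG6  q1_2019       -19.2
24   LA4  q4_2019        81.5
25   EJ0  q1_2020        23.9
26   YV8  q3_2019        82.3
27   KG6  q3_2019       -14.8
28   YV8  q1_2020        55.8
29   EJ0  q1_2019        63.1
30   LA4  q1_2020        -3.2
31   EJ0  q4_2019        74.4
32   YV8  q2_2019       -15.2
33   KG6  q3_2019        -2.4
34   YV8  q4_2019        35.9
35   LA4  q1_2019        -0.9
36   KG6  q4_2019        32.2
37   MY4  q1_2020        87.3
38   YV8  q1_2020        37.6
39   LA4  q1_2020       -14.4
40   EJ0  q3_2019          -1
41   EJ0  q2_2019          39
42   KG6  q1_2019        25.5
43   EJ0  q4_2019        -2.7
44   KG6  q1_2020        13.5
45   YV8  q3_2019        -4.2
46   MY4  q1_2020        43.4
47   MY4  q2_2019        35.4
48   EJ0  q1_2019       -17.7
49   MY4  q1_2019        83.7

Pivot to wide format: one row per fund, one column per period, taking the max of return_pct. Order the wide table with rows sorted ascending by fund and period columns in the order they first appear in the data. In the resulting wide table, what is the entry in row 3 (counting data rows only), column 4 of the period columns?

With rows sorted ascending by fund, row 3 is fund=LA4. period columns in first-appearance order: q1_2019, q3_2019, q2_2019, q4_2019, q1_2020; column 4 is q4_2019.
Long rows with fund=LA4, period=q4_2019: max(54.2, 81.5) = 81.5.

81.5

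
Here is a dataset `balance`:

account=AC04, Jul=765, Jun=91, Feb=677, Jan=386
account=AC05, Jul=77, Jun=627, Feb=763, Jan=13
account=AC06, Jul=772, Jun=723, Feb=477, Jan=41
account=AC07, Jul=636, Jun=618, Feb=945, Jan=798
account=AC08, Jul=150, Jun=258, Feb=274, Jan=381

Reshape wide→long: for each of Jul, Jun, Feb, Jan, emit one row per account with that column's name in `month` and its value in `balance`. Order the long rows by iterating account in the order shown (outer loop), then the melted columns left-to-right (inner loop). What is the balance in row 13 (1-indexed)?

636

20 rows total (5 × 4). Row 13: index ⌊(13-1)/4⌋ = 3 into account → AC07; (13-1) mod 4 = 0 into the melted columns → Jul.
So row 13 is (AC07, Jul, 636); balance = 636.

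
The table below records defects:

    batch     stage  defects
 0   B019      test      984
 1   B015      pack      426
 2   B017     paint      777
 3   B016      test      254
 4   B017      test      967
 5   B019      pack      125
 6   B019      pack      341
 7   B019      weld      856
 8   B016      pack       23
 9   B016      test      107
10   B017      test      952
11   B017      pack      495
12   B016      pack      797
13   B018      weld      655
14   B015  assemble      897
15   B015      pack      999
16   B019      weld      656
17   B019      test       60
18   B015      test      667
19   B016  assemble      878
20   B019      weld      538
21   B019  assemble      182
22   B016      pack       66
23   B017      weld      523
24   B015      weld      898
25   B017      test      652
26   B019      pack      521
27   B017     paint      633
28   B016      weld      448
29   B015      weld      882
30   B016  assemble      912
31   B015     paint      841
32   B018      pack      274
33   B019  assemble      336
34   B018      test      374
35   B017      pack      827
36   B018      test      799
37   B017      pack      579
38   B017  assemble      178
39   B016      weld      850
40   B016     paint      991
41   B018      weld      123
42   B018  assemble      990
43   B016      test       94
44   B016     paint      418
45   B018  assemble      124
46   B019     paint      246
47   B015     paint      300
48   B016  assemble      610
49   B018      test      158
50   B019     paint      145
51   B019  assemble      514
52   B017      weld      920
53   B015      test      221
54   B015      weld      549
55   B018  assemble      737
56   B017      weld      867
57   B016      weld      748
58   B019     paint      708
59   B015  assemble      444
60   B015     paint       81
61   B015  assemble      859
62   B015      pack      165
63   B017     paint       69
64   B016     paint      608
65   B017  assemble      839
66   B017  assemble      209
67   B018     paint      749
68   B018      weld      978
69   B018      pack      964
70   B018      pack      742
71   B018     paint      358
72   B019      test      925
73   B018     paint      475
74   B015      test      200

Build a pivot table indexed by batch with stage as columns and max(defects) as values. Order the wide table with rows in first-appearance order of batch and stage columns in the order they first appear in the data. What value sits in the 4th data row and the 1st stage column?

With rows in first-appearance order of batch, row 4 is batch=B016. stage columns in first-appearance order: test, pack, paint, weld, assemble; column 1 is test.
Long rows with batch=B016, stage=test: max(254, 107, 94) = 254.

254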